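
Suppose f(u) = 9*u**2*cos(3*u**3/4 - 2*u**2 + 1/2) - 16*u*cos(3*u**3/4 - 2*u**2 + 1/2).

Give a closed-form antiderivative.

An antiderivative is F(u) = 4*sin(3*u**3/4 - 2*u**2 + 1/2).

f matches the chain-rule pattern g'(h)*h' with inner function h(u) = 3*u**3/4 - 2*u**2 + 1/2; substituting w = h(u) collapses the integral.
Check: d/du[4*sin(3*u**3/4 - 2*u**2 + 1/2)] = 9*u**2*cos(3*u**3/4 - 2*u**2 + 1/2) - 16*u*cos(3*u**3/4 - 2*u**2 + 1/2) = f(u).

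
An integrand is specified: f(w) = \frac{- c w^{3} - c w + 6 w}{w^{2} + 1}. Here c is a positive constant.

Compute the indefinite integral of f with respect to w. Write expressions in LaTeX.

Any candidate F(w) must reproduce f(w) exactly when differentiated.
Check: d/dw[- \frac{c w^{2}}{2} + 3 \log{\left(2 w^{2} + 2 \right)}] = \frac{- c w^{3} - c w + 6 w}{w^{2} + 1} = f(w).

F(w) = - \frac{c w^{2}}{2} + 3 \log{\left(2 w^{2} + 2 \right)} + C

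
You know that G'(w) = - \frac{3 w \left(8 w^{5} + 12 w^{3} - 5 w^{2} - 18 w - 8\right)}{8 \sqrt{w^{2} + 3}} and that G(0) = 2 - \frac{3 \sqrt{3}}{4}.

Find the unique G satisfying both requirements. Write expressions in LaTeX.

G(w) = - \frac{w^{5} \sqrt{w^{2} + 3}}{2} + \frac{3 w^{3} \sqrt{w^{2} + 3}}{4} + \frac{5 w^{2} \sqrt{w^{2} + 3}}{8} - \frac{3 \sqrt{w^{2} + 3}}{4} + 2

Recognize the product-rule pattern: G'(w) = u'v + uv' with u = - \frac{\sqrt{w^{2} + 3}}{2}, v = w^{5} - \frac{3 w^{3}}{2} - \frac{5 w^{2}}{4} + \frac{3}{2}, so integration by parts undoes it.
A general antiderivative is - \frac{\sqrt{w^{2} + 3} \left(w^{5} - \frac{3 w^{3}}{2} - \frac{5 w^{2}}{4} + \frac{3}{2}\right)}{2} + C.
The condition gives C = 2 - \frac{3 \sqrt{3}}{4} - (- \frac{3 \sqrt{3}}{4}) = 2.
So G(w) = - \frac{w^{5} \sqrt{w^{2} + 3}}{2} + \frac{3 w^{3} \sqrt{w^{2} + 3}}{4} + \frac{5 w^{2} \sqrt{w^{2} + 3}}{8} - \frac{3 \sqrt{w^{2} + 3}}{4} + 2.
Check: d/dw[- \frac{w^{5} \sqrt{w^{2} + 3}}{2} + \frac{3 w^{3} \sqrt{w^{2} + 3}}{4} + \frac{5 w^{2} \sqrt{w^{2} + 3}}{8} - \frac{3 \sqrt{w^{2} + 3}}{4} + 2] = \frac{- 24 w^{6} - 36 w^{4} + 15 w^{3} + 54 w^{2} + 24 w}{8 \sqrt{w^{2} + 3}}, which equals G'(w).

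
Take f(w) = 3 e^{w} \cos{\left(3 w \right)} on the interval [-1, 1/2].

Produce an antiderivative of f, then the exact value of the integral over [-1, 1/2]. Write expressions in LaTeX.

Antiderivative: F(w) = \frac{3 \left(3 \sin{\left(3 w \right)} + \cos{\left(3 w \right)}\right) e^{w}}{10}; value = \frac{3 e^{\frac{1}{2}} \cos{\left(\frac{3}{2} \right)}}{10} + \frac{9 \sin{\left(3 \right)}}{10 e} - \frac{3 \cos{\left(3 \right)}}{10 e} + \frac{9 e^{\frac{1}{2}} \sin{\left(\frac{3}{2} \right)}}{10}

Since d/dw undoes antidifferentiation here, F'(w) = f(w) is required of F(w).
F(w) = \frac{3 \left(3 \sin{\left(3 w \right)} + \cos{\left(3 w \right)}\right) e^{w}}{10} is an antiderivative of f.
Check: d/dw[\frac{3 \left(3 \sin{\left(3 w \right)} + \cos{\left(3 w \right)}\right) e^{w}}{10}] = 3 e^{w} \cos{\left(3 w \right)} = f(w).
F(1/2) = \frac{3 e^{\frac{1}{2}} \cos{\left(\frac{3}{2} \right)}}{10} + \frac{9 e^{\frac{1}{2}} \sin{\left(\frac{3}{2} \right)}}{10}; F(-1) = \frac{3 \cos{\left(3 \right)}}{10 e} - \frac{9 \sin{\left(3 \right)}}{10 e}.
Integral = F(1/2) - F(-1) = \frac{3 e^{\frac{1}{2}} \cos{\left(\frac{3}{2} \right)}}{10} + \frac{9 \sin{\left(3 \right)}}{10 e} - \frac{3 \cos{\left(3 \right)}}{10 e} + \frac{9 e^{\frac{1}{2}} \sin{\left(\frac{3}{2} \right)}}{10}.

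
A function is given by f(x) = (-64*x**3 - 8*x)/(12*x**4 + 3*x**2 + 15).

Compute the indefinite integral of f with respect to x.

The substitution u = 2*x**4 + x**2/2 + 5/2 works: f is exactly (dF/du)*(du/dx) for that inner function.
Check: d/dx[-4*log(2*x**4 + x**2/2 + 5/2)/3] = (-64*x**3 - 8*x)/(12*x**4 + 3*x**2 + 15) = f(x).

F(x) = -4*log(2*x**4 + x**2/2 + 5/2)/3 + C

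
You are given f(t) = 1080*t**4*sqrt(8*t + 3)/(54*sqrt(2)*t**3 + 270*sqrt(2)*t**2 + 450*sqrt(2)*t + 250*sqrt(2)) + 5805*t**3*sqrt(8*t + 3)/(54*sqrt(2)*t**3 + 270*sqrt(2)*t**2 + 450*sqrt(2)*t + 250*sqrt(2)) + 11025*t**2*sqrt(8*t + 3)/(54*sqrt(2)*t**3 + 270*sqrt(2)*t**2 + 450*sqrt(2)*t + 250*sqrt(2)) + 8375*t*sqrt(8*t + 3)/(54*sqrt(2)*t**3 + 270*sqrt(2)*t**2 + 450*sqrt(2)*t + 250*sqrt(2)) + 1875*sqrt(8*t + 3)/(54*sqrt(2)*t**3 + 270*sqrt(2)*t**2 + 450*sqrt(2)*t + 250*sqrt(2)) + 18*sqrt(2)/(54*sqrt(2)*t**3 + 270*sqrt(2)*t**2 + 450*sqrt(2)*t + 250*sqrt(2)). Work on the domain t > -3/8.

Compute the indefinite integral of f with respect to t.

F(t) = (sqrt(2)*(3*t + 5)**2*(8*t + 3)**(5/2) - 24)/(16*(3*t + 5)**2) + C

The integrand splits into summands that can be handled one at a time.
Check: d/dt[(sqrt(2)*(3*t + 5)**2*(8*t + 3)**(5/2) - 24)/(16*(3*t + 5)**2)] = (1080*sqrt(2)*t**4*sqrt(8*t + 3) + 5805*sqrt(2)*t**3*sqrt(8*t + 3) + 11025*sqrt(2)*t**2*sqrt(8*t + 3) + 8375*sqrt(2)*t*sqrt(8*t + 3) + 1875*sqrt(2)*sqrt(8*t + 3) + 36)/(108*t**3 + 540*t**2 + 900*t + 500), which equals f(t).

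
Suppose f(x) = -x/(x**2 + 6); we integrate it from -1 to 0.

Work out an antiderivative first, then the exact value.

The substitution u = x**2 + 6 works: f is exactly (dF/du)*(du/dx) for that inner function.
F(x) = -log(x**2 + 6)/2 is an antiderivative of f.
Check: d/dx[-log(x**2 + 6)/2] = -x/(x**2 + 6) = f(x).
F(0) = -log(6)/2; F(-1) = -log(7)/2.
Integral = F(0) - F(-1) = -log(6)/2 + log(7)/2.

Antiderivative: F(x) = -log(x**2 + 6)/2; value = -log(6)/2 + log(7)/2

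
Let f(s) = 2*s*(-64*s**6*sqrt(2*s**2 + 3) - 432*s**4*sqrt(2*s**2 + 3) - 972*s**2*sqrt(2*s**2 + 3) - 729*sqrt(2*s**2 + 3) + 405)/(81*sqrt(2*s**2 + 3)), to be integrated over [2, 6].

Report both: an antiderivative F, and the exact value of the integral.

A candidate is checked by its d/ds: the result must match f(s).
F(s) = -(-2*s**2/3 - 3/2)**4 + 5*sqrt(2*s**2 + 3) is an antiderivative of f.
Check: d/ds[-(-2*s**2/3 - 3/2)**4 + 5*sqrt(2*s**2 + 3)] = (-128*s**7*sqrt(2*s**2 + 3) - 864*s**5*sqrt(2*s**2 + 3) - 1944*s**3*sqrt(2*s**2 + 3) - 1458*s*sqrt(2*s**2 + 3) + 810*s)/(81*sqrt(2*s**2 + 3)), which equals f(s).
F(6) = -6765201/16 + 25*sqrt(3); F(2) = -390625/1296 + 5*sqrt(11).
Integral = F(6) - F(2) = -34224416/81 - 5*sqrt(11) + 25*sqrt(3).

Antiderivative: F(s) = -(-2*s**2/3 - 3/2)**4 + 5*sqrt(2*s**2 + 3); value = -34224416/81 - 5*sqrt(11) + 25*sqrt(3)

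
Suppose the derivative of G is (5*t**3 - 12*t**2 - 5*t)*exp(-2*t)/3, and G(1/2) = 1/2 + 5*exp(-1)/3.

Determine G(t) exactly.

G(t) = (-20*t**3 + 18*t**2 + 38*t + 12*exp(2*t) + 19)*exp(-2*t)/24

G'(t) has the shape u'v + uv' for u = -5*t**3/6 + 3*t**2/4 + 19*t/12 + 19/24 and v = exp(-2*t) — it is the derivative of the product u*v.
A general antiderivative is (-20*t**3 + 18*t**2 + 38*t + 19)*exp(-2*t)/24 + C.
The condition gives C = 1/2 + 5*exp(-1)/3 - (5*exp(-1)/3) = 1/2.
So G(t) = (-20*t**3 + 18*t**2 + 38*t + 12*exp(2*t) + 19)*exp(-2*t)/24.
Check: d/dt[(-20*t**3 + 18*t**2 + 38*t + 12*exp(2*t) + 19)*exp(-2*t)/24] = (5*t**3 - 12*t**2 - 5*t)*exp(-2*t)/3 = G'(t).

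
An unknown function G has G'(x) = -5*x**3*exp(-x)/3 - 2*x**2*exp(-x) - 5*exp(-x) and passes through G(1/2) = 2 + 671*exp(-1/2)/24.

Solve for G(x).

G(x) = (5*x**3 + 21*x**2 + 42*x + 6*exp(x) + 57)*exp(-x)/3

G'(x) has the shape u'v + uv' for u = 5*x**3/3 + 7*x**2 + 14*x + 19 and v = exp(-x) — it is the derivative of the product u*v.
A general antiderivative is (5*x**3 + 21*x**2 + 42*x + 57)*exp(-x)/3 + C.
The condition gives C = 2 + 671*exp(-1/2)/24 - (671*exp(-1/2)/24) = 2.
So G(x) = (5*x**3 + 21*x**2 + 42*x + 6*exp(x) + 57)*exp(-x)/3.
Check: d/dx[(5*x**3 + 21*x**2 + 42*x + 6*exp(x) + 57)*exp(-x)/3] = (-5*x**3 - 6*x**2 - 15)*exp(-x)/3, which equals G'(x).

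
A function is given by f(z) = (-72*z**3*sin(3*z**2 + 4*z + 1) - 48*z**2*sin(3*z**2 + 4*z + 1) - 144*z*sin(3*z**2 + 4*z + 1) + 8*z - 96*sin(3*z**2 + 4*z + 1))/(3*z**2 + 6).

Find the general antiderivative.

F(z) = 4*log(z**2 + 2)/3 + 4*cos(3*z**2 + 4*z + 1) + C

For F(z) to be correct the identity F'(z) - f(z) = 0 must hold.
Check: d/dz[4*log(z**2 + 2)/3 + 4*cos(3*z**2 + 4*z + 1)] = (-72*z**3*sin(3*z**2 + 4*z + 1) - 48*z**2*sin(3*z**2 + 4*z + 1) - 144*z*sin(3*z**2 + 4*z + 1) + 8*z - 96*sin(3*z**2 + 4*z + 1))/(3*z**2 + 6) = f(z).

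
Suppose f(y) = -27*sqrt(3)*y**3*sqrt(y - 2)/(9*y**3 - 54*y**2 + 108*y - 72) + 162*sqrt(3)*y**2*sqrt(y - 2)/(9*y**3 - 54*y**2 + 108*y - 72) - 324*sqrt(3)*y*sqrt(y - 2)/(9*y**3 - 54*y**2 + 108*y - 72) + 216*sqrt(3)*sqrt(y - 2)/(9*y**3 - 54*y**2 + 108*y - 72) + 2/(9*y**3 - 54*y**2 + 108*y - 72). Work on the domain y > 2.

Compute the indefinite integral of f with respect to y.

F(y) = (-18*sqrt(3)*(y - 2)**(7/2) - 1)/(9*(y - 2)**2) + C

The integrand splits into summands that can be handled one at a time.
Check: d/dy[(-18*sqrt(3)*(y - 2)**(7/2) - 1)/(9*(y - 2)**2)] = (-27*sqrt(3)*y**3*sqrt(y - 2) + 162*sqrt(3)*y**2*sqrt(y - 2) - 324*sqrt(3)*y*sqrt(y - 2) + 216*sqrt(3)*sqrt(y - 2) + 2)/(9*y**3 - 54*y**2 + 108*y - 72), which equals f(y).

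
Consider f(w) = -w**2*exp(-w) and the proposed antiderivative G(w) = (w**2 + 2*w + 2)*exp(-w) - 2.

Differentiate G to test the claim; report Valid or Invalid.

Valid - differentiating G returns exactly f.

d/dw[G] = -w**2*exp(-w)
This equals f(w) exactly, so the claim holds.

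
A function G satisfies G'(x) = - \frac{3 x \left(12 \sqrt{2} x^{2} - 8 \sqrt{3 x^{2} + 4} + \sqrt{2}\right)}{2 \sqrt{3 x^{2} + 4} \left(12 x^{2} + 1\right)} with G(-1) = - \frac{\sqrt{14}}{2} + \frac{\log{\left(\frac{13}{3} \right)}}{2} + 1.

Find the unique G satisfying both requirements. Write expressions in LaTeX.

G(x) = \frac{- \sqrt{2} \sqrt{3 x^{2} + 4} + \log{\left(4 x^{2} + \frac{1}{3} \right)} + 2}{2}

Any candidate G(x) must reproduce the stated G'(x) exactly.
A general antiderivative is - \sqrt{\frac{3 x^{2}}{2} + 2} + \frac{\log{\left(4 x^{2} + \frac{1}{3} \right)}}{2} + C.
The condition gives C = - \frac{\sqrt{14}}{2} + \frac{\log{\left(\frac{13}{3} \right)}}{2} + 1 - (- \frac{\sqrt{14}}{2} + \frac{\log{\left(\frac{13}{3} \right)}}{2}) = 1.
So G(x) = \frac{- \sqrt{2} \sqrt{3 x^{2} + 4} + \log{\left(4 x^{2} + \frac{1}{3} \right)} + 2}{2}.
Check: d/dx[\frac{- \sqrt{2} \sqrt{3 x^{2} + 4} + \log{\left(4 x^{2} + \frac{1}{3} \right)} + 2}{2}] = \frac{- 36 \sqrt{2} x^{3} + 24 x \sqrt{3 x^{2} + 4} - 3 \sqrt{2} x}{24 x^{2} \sqrt{3 x^{2} + 4} + 2 \sqrt{3 x^{2} + 4}}, which equals G'(x).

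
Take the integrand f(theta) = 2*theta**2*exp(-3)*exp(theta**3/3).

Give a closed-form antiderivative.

The substitution u = theta**3/3 - 3 works: f is exactly (dF/du)*(du/dtheta) for that inner function.
Check: d/dtheta[2*exp(-3)*exp(theta**3/3)] = 2*theta**2*exp(-3)*exp(theta**3/3) = f(theta).

An antiderivative is F(theta) = 2*exp(-3)*exp(theta**3/3).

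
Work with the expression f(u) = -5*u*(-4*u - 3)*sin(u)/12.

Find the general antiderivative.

F(u) = -5*(4*u**2*cos(u) - 8*u*sin(u) + 3*u*cos(u) - 3*sin(u) - 8*cos(u))/12 + C

Differentiate the proposed F(u) back; it has to land on f(u) exactly.
Check: d/du[-5*(4*u**2*cos(u) - 8*u*sin(u) + 3*u*cos(u) - 3*sin(u) - 8*cos(u))/12] = 5*u**2*sin(u)/3 + 5*u*sin(u)/4, which equals f(u).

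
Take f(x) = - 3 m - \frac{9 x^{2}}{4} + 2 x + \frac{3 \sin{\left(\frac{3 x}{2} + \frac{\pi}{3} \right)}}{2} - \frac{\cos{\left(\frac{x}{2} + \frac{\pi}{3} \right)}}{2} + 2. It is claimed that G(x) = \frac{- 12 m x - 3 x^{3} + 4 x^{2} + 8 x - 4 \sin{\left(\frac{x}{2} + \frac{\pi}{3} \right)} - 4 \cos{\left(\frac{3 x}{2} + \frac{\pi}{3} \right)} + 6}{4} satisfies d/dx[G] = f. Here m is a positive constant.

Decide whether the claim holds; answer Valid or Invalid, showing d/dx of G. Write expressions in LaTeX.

Valid: G'(x) = f(x).

d/dx[G] = - 3 m - \frac{9 x^{2}}{4} + 2 x + \frac{3 \sin{\left(\frac{3 x}{2} + \frac{\pi}{3} \right)}}{2} - \frac{\cos{\left(\frac{x}{2} + \frac{\pi}{3} \right)}}{2} + 2
This equals f(x) exactly, so the claim holds.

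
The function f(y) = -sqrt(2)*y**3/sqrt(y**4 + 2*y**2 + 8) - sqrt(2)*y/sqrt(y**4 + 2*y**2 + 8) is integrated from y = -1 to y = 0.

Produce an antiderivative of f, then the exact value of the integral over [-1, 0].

The substitution u = y**4/2 + y**2 + 4 works: f is exactly (dF/du)*(du/dy) for that inner function.
F(y) = -sqrt(2)*sqrt(y**4 + 2*y**2 + 8)/2 is an antiderivative of f.
Check: d/dy[-sqrt(2)*sqrt(y**4 + 2*y**2 + 8)/2] = (-sqrt(2)*y**3 - sqrt(2)*y)/sqrt(y**4 + 2*y**2 + 8), which equals f(y).
F(0) = -2; F(-1) = -sqrt(22)/2.
Integral = F(0) - F(-1) = -2 + sqrt(22)/2.

Antiderivative: F(y) = -sqrt(2)*sqrt(y**4 + 2*y**2 + 8)/2; value = -2 + sqrt(22)/2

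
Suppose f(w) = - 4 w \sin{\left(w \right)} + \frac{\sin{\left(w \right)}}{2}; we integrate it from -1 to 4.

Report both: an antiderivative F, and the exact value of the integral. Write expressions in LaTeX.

The integrand splits into summands that can be handled one at a time.
F(w) = \frac{8 w \cos{\left(w \right)} - 8 \sin{\left(w \right)} - \cos{\left(w \right)}}{2} is an antiderivative of f.
Check: d/dw[\frac{8 w \cos{\left(w \right)} - 8 \sin{\left(w \right)} - \cos{\left(w \right)}}{2}] = - 4 w \sin{\left(w \right)} + \frac{\sin{\left(w \right)}}{2} = f(w).
F(4) = \frac{31 \cos{\left(4 \right)}}{2} - 4 \sin{\left(4 \right)}; F(-1) = - \frac{9 \cos{\left(1 \right)}}{2} + 4 \sin{\left(1 \right)}.
Integral = F(4) - F(-1) = \frac{31 \cos{\left(4 \right)}}{2} - 4 \sin{\left(1 \right)} + \frac{9 \cos{\left(1 \right)}}{2} - 4 \sin{\left(4 \right)}.

Antiderivative: F(w) = \frac{8 w \cos{\left(w \right)} - 8 \sin{\left(w \right)} - \cos{\left(w \right)}}{2}; value = \frac{31 \cos{\left(4 \right)}}{2} - 4 \sin{\left(1 \right)} + \frac{9 \cos{\left(1 \right)}}{2} - 4 \sin{\left(4 \right)}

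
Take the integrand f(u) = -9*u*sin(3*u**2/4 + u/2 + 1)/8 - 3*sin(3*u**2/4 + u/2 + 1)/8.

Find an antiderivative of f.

An antiderivative is F(u) = 3*cos(3*u**2/4 + u/2 + 1)/4.

f matches the chain-rule pattern g'(h)*h' with inner function h(u) = 3*u**2/4 + u/2 + 1; substituting w = h(u) collapses the integral.
Check: d/du[3*cos(3*u**2/4 + u/2 + 1)/4] = -9*u*sin(3*u**2/4 + u/2 + 1)/8 - 3*sin(3*u**2/4 + u/2 + 1)/8 = f(u).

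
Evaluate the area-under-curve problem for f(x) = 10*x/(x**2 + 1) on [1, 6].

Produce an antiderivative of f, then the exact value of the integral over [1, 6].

f matches the chain-rule pattern g'(h)*h' with inner function h(x) = x**2 + 1; substituting u = h(x) collapses the integral.
F(x) = 5*log(x**2 + 1) is an antiderivative of f.
Check: d/dx[5*log(x**2 + 1)] = 10*x/(x**2 + 1) = f(x).
F(6) = 5*log(37); F(1) = 5*log(2).
Integral = F(6) - F(1) = -5*log(2) + 5*log(37).

Antiderivative: F(x) = 5*log(x**2 + 1); value = -5*log(2) + 5*log(37)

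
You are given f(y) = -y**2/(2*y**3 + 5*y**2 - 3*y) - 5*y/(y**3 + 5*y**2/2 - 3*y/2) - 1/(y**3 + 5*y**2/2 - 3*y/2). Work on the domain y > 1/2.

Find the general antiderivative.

F(y) = (28*log(y) - 87*log(y - 1/2) + 38*log(y + 3))/42 + C

Factor the denominator (y*(y + 3)*(2*y - 1)) and decompose: f = -29/(7*(2*y - 1)) + 19/(21*(y + 3)) + 2/(3*y); each piece integrates to a log, atan, or power term.
Check: d/dy[(28*log(y) - 87*log(y - 1/2) + 38*log(y + 3))/42] = (-y**2 - 10*y - 2)/(2*y**3 + 5*y**2 - 3*y), which equals f(y).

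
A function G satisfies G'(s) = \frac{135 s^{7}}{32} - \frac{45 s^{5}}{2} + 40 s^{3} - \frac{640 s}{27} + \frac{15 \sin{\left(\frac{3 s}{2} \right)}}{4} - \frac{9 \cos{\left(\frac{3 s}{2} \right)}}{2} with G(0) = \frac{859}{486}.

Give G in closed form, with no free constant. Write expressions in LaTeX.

The integrand splits into summands that can be handled one at a time.
A general antiderivative is \frac{5 \left(\frac{4}{3} - \frac{3 s^{2}}{4}\right)^{4}}{3} - 3 \sin{\left(\frac{3 s}{2} \right)} - \frac{5 \cos{\left(\frac{3 s}{2} \right)}}{2} + C.
The condition gives C = \frac{859}{486} - (\frac{1345}{486}) = -1.
So G(s) = \frac{135 s^{8}}{256} - \frac{15 s^{6}}{4} + 10 s^{4} - \frac{320 s^{2}}{27} - 3 \sin{\left(\frac{3 s}{2} \right)} - \frac{5 \cos{\left(\frac{3 s}{2} \right)}}{2} + \frac{1037}{243}.
Check: d/ds[\frac{135 s^{8}}{256} - \frac{15 s^{6}}{4} + 10 s^{4} - \frac{320 s^{2}}{27} - 3 \sin{\left(\frac{3 s}{2} \right)} - \frac{5 \cos{\left(\frac{3 s}{2} \right)}}{2} + \frac{1037}{243}] = \frac{135 s^{7}}{32} - \frac{45 s^{5}}{2} + 40 s^{3} - \frac{640 s}{27} + \frac{15 \sin{\left(\frac{3 s}{2} \right)}}{4} - \frac{9 \cos{\left(\frac{3 s}{2} \right)}}{2} = G'(s).

G(s) = \frac{135 s^{8}}{256} - \frac{15 s^{6}}{4} + 10 s^{4} - \frac{320 s^{2}}{27} - 3 \sin{\left(\frac{3 s}{2} \right)} - \frac{5 \cos{\left(\frac{3 s}{2} \right)}}{2} + \frac{1037}{243}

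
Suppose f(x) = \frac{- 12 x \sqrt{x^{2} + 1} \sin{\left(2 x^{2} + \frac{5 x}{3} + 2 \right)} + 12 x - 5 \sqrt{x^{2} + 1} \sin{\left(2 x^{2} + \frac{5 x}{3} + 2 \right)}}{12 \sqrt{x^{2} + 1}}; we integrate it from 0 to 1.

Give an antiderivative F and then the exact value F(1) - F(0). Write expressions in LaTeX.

Since d/dx undoes antidifferentiation here, F'(x) = f(x) is required of F(x).
F(x) = \sqrt{x^{2} + 1} + \frac{\cos{\left(2 x^{2} + \frac{5 x}{3} + 2 \right)}}{4} is an antiderivative of f.
Check: d/dx[\sqrt{x^{2} + 1} + \frac{\cos{\left(2 x^{2} + \frac{5 x}{3} + 2 \right)}}{4}] = \frac{- 12 x \sqrt{x^{2} + 1} \sin{\left(2 x^{2} + \frac{5 x}{3} + 2 \right)} + 12 x - 5 \sqrt{x^{2} + 1} \sin{\left(2 x^{2} + \frac{5 x}{3} + 2 \right)}}{12 \sqrt{x^{2} + 1}} = f(x).
F(1) = \frac{\cos{\left(\frac{17}{3} \right)}}{4} + \sqrt{2}; F(0) = \frac{\cos{\left(2 \right)}}{4} + 1.
Integral = F(1) - F(0) = -1 - \frac{\cos{\left(2 \right)}}{4} + \frac{\cos{\left(\frac{17}{3} \right)}}{4} + \sqrt{2}.

Antiderivative: F(x) = \sqrt{x^{2} + 1} + \frac{\cos{\left(2 x^{2} + \frac{5 x}{3} + 2 \right)}}{4}; value = -1 - \frac{\cos{\left(2 \right)}}{4} + \frac{\cos{\left(\frac{17}{3} \right)}}{4} + \sqrt{2}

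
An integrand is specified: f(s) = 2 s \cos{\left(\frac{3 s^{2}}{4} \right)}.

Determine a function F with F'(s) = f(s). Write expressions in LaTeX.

An antiderivative is F(s) = \frac{4 \sin{\left(\frac{3 s^{2}}{4} \right)}}{3}.

The substitution u = \frac{3 s^{2}}{4} works: f is exactly (dF/du)*(du/ds) for that inner function.
Check: d/ds[\frac{4 \sin{\left(\frac{3 s^{2}}{4} \right)}}{3}] = 2 s \cos{\left(\frac{3 s^{2}}{4} \right)} = f(s).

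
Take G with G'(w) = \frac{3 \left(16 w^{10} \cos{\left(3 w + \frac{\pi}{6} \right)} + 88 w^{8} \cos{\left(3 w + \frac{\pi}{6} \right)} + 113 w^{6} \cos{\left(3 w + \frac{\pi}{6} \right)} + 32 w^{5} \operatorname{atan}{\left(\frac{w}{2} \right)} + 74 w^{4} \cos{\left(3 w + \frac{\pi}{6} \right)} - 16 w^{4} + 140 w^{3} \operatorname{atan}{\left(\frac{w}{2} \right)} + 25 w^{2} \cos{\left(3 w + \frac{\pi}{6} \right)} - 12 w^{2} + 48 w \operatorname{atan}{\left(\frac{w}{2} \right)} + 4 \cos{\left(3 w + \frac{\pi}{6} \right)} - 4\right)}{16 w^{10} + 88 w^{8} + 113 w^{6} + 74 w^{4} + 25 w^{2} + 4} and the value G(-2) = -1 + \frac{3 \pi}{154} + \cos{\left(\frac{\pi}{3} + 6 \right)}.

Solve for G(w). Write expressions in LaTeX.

G(w) = \frac{4 w^{4} \sin{\left(3 w + \frac{\pi}{6} \right)} - 4 w^{4} + 3 w^{2} \sin{\left(3 w + \frac{\pi}{6} \right)} - 3 w^{2} + \sin{\left(3 w + \frac{\pi}{6} \right)} - 6 \operatorname{atan}{\left(\frac{w}{2} \right)} - 1}{\left(2 w^{2} - w + 1\right) \left(2 w^{2} + w + 1\right)}

A first test for any G(w): its w-derivative must equal the given G'(w).
A general antiderivative is \sin{\left(3 w + \frac{\pi}{6} \right)} - \frac{3 \operatorname{atan}{\left(\frac{w}{2} \right)}}{2 w^{4} + \frac{3 w^{2}}{2} + \frac{1}{2}} + C.
The condition gives C = -1 + \frac{3 \pi}{154} + \cos{\left(\frac{\pi}{3} + 6 \right)} - (\frac{3 \pi}{154} + \cos{\left(\frac{\pi}{3} + 6 \right)}) = -1.
So G(w) = \frac{4 w^{4} \sin{\left(3 w + \frac{\pi}{6} \right)} - 4 w^{4} + 3 w^{2} \sin{\left(3 w + \frac{\pi}{6} \right)} - 3 w^{2} + \sin{\left(3 w + \frac{\pi}{6} \right)} - 6 \operatorname{atan}{\left(\frac{w}{2} \right)} - 1}{\left(2 w^{2} - w + 1\right) \left(2 w^{2} + w + 1\right)}.
Check: d/dw[\frac{4 w^{4} \sin{\left(3 w + \frac{\pi}{6} \right)} - 4 w^{4} + 3 w^{2} \sin{\left(3 w + \frac{\pi}{6} \right)} - 3 w^{2} + \sin{\left(3 w + \frac{\pi}{6} \right)} - 6 \operatorname{atan}{\left(\frac{w}{2} \right)} - 1}{\left(2 w^{2} - w + 1\right) \left(2 w^{2} + w + 1\right)}] = \frac{48 w^{10} \cos{\left(3 w + \frac{\pi}{6} \right)} + 264 w^{8} \cos{\left(3 w + \frac{\pi}{6} \right)} + 339 w^{6} \cos{\left(3 w + \frac{\pi}{6} \right)} + 96 w^{5} \operatorname{atan}{\left(\frac{w}{2} \right)} + 222 w^{4} \cos{\left(3 w + \frac{\pi}{6} \right)} - 48 w^{4} + 420 w^{3} \operatorname{atan}{\left(\frac{w}{2} \right)} + 75 w^{2} \cos{\left(3 w + \frac{\pi}{6} \right)} - 36 w^{2} + 144 w \operatorname{atan}{\left(\frac{w}{2} \right)} + 12 \cos{\left(3 w + \frac{\pi}{6} \right)} - 12}{16 w^{10} + 88 w^{8} + 113 w^{6} + 74 w^{4} + 25 w^{2} + 4}, which equals G'(w).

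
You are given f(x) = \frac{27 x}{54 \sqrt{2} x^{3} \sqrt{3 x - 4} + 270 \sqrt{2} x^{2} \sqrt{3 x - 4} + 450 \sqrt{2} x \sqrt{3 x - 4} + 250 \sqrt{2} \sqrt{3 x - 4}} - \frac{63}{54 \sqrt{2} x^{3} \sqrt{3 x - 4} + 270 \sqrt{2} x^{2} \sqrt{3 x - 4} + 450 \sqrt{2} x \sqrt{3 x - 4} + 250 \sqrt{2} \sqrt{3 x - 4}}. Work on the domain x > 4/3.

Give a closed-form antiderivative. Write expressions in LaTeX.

Recognize the product-rule pattern: f = u'v + uv' with u = - \sqrt{\frac{3 x}{2} - 2}, v = \frac{1}{\left(3 x + 5\right)^{2}}, so integration by parts undoes it.
Check: d/dx[- \frac{\sqrt{2} \sqrt{3 x - 4}}{2 \left(3 x + 5\right)^{2}}] = \frac{27 \sqrt{2} x - 63 \sqrt{2}}{108 x^{3} \sqrt{3 x - 4} + 540 x^{2} \sqrt{3 x - 4} + 900 x \sqrt{3 x - 4} + 500 \sqrt{3 x - 4}}, which equals f(x).

An antiderivative is F(x) = - \frac{\sqrt{2} \sqrt{3 x - 4}}{2 \left(3 x + 5\right)^{2}}.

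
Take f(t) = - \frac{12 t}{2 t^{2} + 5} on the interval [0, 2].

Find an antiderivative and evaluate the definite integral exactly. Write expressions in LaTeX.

f matches the chain-rule pattern g'(h)*h' with inner function h(t) = 2 t^{2} + 5; substituting u = h(t) collapses the integral.
F(t) = - 3 \log{\left(2 t^{2} + 5 \right)} is an antiderivative of f.
Check: d/dt[- 3 \log{\left(2 t^{2} + 5 \right)}] = - \frac{12 t}{2 t^{2} + 5} = f(t).
F(2) = - 3 \log{\left(13 \right)}; F(0) = - 3 \log{\left(5 \right)}.
Integral = F(2) - F(0) = - 3 \log{\left(13 \right)} + 3 \log{\left(5 \right)}.

Antiderivative: F(t) = - 3 \log{\left(2 t^{2} + 5 \right)}; value = - 3 \log{\left(13 \right)} + 3 \log{\left(5 \right)}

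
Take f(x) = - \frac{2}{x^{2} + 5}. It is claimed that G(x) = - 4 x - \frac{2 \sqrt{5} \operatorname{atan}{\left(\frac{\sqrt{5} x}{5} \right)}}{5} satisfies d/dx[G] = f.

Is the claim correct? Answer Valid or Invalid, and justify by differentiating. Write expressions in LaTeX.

d/dx[G] = \frac{- 4 x^{2} - 22}{x^{2} + 5}
d/dx[G] - f(x) = -4 != 0.

Invalid: d/dx[G] - f = -4, which is not 0.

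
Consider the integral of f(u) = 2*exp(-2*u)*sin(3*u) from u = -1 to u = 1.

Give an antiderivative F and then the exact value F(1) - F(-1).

Antiderivative: F(u) = 2*(-2*sin(3*u) - 3*cos(3*u))*exp(-2*u)/13; value = 6*exp(2)*cos(3)/13 - 4*exp(2)*sin(3)/13 - 4*exp(-2)*sin(3)/13 - 6*exp(-2)*cos(3)/13

A first test for any F(u): its u-derivative must equal f(u) identically.
F(u) = 2*(-2*sin(3*u) - 3*cos(3*u))*exp(-2*u)/13 is an antiderivative of f.
Check: d/du[2*(-2*sin(3*u) - 3*cos(3*u))*exp(-2*u)/13] = 2*exp(-2*u)*sin(3*u) = f(u).
F(1) = -4*exp(-2)*sin(3)/13 - 6*exp(-2)*cos(3)/13; F(-1) = 4*exp(2)*sin(3)/13 - 6*exp(2)*cos(3)/13.
Integral = F(1) - F(-1) = 6*exp(2)*cos(3)/13 - 4*exp(2)*sin(3)/13 - 4*exp(-2)*sin(3)/13 - 6*exp(-2)*cos(3)/13.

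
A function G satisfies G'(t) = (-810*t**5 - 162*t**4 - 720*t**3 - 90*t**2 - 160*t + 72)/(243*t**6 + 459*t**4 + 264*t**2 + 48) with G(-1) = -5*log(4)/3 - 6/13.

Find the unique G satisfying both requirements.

Since d/dt undoes antidifferentiation here, G(t) must give back the stated G'(t).
A general antiderivative is 2*t/(3*t**2 + 4/3) - 5*log(2*t**2 + 2)/3 + C.
The condition gives C = -5*log(4)/3 - 6/13 - (-5*log(4)/3 - 6/13) = 0.
So G(t) = (18*t - 5*(9*t**2 + 4)*log(2*t**2 + 2))/(3*(9*t**2 + 4)).
Check: d/dt[(18*t - 5*(9*t**2 + 4)*log(2*t**2 + 2))/(3*(9*t**2 + 4))] = (-810*t**5 - 162*t**4 - 720*t**3 - 90*t**2 - 160*t + 72)/(243*t**6 + 459*t**4 + 264*t**2 + 48) = G'(t).

G(t) = (18*t - 5*(9*t**2 + 4)*log(2*t**2 + 2))/(3*(9*t**2 + 4))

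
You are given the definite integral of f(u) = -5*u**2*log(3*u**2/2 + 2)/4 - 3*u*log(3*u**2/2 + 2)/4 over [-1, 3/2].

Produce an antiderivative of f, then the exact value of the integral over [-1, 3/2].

Integrate term by term and add the pieces.
F(u) = -5*u**3*log(3*u**2/2 + 2)/12 + 5*u**3/18 - 3*u**2*log(3*u**2/2 + 2)/8 + 3*u**2/8 - 10*u/9 - log(u**2 + 4/3)/2 + 20*sqrt(3)*atan(sqrt(3)*u/2)/27 is an antiderivative of f.
Check: d/du[-5*u**3*log(3*u**2/2 + 2)/12 + 5*u**3/18 - 3*u**2*log(3*u**2/2 + 2)/8 + 3*u**2/8 - 10*u/9 - log(u**2 + 4/3)/2 + 20*sqrt(3)*atan(sqrt(3)*u/2)/27] = -5*u**2*log(3*u**2/2 + 2)/4 - 3*u*log(3*u**2/2 + 2)/4 = f(u).
F(3/2) = -9*log(43/8)/4 - log(43/12)/2 + 11/96 + 20*sqrt(3)*atan(3*sqrt(3)/4)/27; F(-1) = -20*sqrt(3)*atan(sqrt(3)/2)/27 - log(7/3)/2 + log(7/2)/24 + 29/24.
Integral = F(3/2) - F(-1) = -9*log(43/8)/4 - 35/32 - log(43/12)/2 - log(7/2)/24 + log(7/3)/2 + 20*sqrt(3)*atan(sqrt(3)/2)/27 + 20*sqrt(3)*atan(3*sqrt(3)/4)/27.

Antiderivative: F(u) = -5*u**3*log(3*u**2/2 + 2)/12 + 5*u**3/18 - 3*u**2*log(3*u**2/2 + 2)/8 + 3*u**2/8 - 10*u/9 - log(u**2 + 4/3)/2 + 20*sqrt(3)*atan(sqrt(3)*u/2)/27; value = -9*log(43/8)/4 - 35/32 - log(43/12)/2 - log(7/2)/24 + log(7/3)/2 + 20*sqrt(3)*atan(sqrt(3)/2)/27 + 20*sqrt(3)*atan(3*sqrt(3)/4)/27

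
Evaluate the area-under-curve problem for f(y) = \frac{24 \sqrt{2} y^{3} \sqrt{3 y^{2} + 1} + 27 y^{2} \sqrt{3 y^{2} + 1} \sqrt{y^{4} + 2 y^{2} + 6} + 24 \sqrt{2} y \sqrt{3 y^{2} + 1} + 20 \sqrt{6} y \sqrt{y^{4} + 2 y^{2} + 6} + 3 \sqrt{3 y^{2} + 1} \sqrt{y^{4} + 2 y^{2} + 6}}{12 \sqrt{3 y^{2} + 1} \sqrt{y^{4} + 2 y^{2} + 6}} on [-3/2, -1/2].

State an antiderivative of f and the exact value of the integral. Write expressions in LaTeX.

Any candidate F(y) must reproduce f(y) exactly when differentiated.
F(y) = \frac{3 y^{3}}{4} + \frac{y}{4} + \frac{5 \sqrt{2 y^{2} + \frac{2}{3}}}{3} + 2 \sqrt{\frac{y^{4}}{2} + y^{2} + 3} is an antiderivative of f.
Check: d/dy[\frac{3 y^{3}}{4} + \frac{y}{4} + \frac{5 \sqrt{2 y^{2} + \frac{2}{3}}}{3} + 2 \sqrt{\frac{y^{4}}{2} + y^{2} + 3}] = \frac{24 \sqrt{2} y^{3} \sqrt{3 y^{2} + 1} + 27 y^{2} \sqrt{3 y^{2} + 1} \sqrt{y^{4} + 2 y^{2} + 6} + 24 \sqrt{2} y \sqrt{3 y^{2} + 1} + 20 \sqrt{6} y \sqrt{y^{4} + 2 y^{2} + 6} + 3 \sqrt{3 y^{2} + 1} \sqrt{y^{4} + 2 y^{2} + 6}}{12 \sqrt{3 y^{2} + 1} \sqrt{y^{4} + 2 y^{2} + 6}} = f(y).
F(-1/2) = - \frac{7}{32} + \frac{5 \sqrt{42}}{18} + \frac{\sqrt{210}}{4}; F(-3/2) = - \frac{93}{32} + \frac{5 \sqrt{186}}{18} + \frac{\sqrt{498}}{4}.
Integral = F(-1/2) - F(-3/2) = - \frac{\sqrt{498}}{4} - \frac{5 \sqrt{186}}{18} + \frac{5 \sqrt{42}}{18} + \frac{43}{16} + \frac{\sqrt{210}}{4}.

Antiderivative: F(y) = \frac{3 y^{3}}{4} + \frac{y}{4} + \frac{5 \sqrt{2 y^{2} + \frac{2}{3}}}{3} + 2 \sqrt{\frac{y^{4}}{2} + y^{2} + 3}; value = - \frac{\sqrt{498}}{4} - \frac{5 \sqrt{186}}{18} + \frac{5 \sqrt{42}}{18} + \frac{43}{16} + \frac{\sqrt{210}}{4}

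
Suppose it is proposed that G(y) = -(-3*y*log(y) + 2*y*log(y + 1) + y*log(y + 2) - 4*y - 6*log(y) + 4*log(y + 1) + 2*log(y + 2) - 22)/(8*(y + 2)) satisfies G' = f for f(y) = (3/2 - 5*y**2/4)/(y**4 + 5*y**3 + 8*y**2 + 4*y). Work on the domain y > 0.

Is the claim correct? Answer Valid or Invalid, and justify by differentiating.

d/dy[G] = (6 - 5*y**2)/(4*y**4 + 20*y**3 + 32*y**2 + 16*y)
This equals f(y) exactly, so the claim holds.

Valid - the claim checks out under differentiation.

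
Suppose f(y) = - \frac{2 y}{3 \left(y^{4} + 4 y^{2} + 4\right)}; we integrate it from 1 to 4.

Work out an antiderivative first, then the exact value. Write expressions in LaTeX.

Antiderivative: F(y) = \frac{1}{3 y^{2} + 6}; value = - \frac{5}{54}

The substitution u = y^{2} + 2 works: f is exactly (dF/du)*(du/dy) for that inner function.
F(y) = \frac{1}{3 y^{2} + 6} is an antiderivative of f.
Check: d/dy[\frac{1}{3 y^{2} + 6}] = - \frac{2 y}{3 y^{4} + 12 y^{2} + 12}, which equals f(y).
F(4) = \frac{1}{54}; F(1) = \frac{1}{9}.
Integral = F(4) - F(1) = - \frac{5}{54}.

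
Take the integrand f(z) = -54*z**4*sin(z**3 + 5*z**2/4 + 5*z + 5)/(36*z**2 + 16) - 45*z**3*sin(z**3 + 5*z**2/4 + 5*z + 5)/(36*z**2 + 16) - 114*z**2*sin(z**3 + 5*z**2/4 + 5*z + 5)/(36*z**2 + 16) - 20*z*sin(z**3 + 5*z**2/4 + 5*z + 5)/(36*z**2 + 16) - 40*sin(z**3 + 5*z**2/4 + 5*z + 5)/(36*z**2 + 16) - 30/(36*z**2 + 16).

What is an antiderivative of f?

An antiderivative is F(z) = (2*cos(z**3 + 5*z**2/4 + 5*z + 5) - 5*atan(3*z/2))/4.

The integrand splits into summands that can be handled one at a time.
Check: d/dz[(2*cos(z**3 + 5*z**2/4 + 5*z + 5) - 5*atan(3*z/2))/4] = (-54*z**4*sin(z**3 + 5*z**2/4 + 5*z + 5) - 45*z**3*sin(z**3 + 5*z**2/4 + 5*z + 5) - 114*z**2*sin(z**3 + 5*z**2/4 + 5*z + 5) - 20*z*sin(z**3 + 5*z**2/4 + 5*z + 5) - 40*sin(z**3 + 5*z**2/4 + 5*z + 5) - 30)/(36*z**2 + 16), which equals f(z).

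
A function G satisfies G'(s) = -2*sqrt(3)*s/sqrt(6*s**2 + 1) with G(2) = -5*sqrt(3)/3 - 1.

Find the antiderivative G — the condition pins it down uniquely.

G'(s) matches the chain-rule pattern g'(h)*h' with inner function h(s) = 2*s**2 + 1/3; substituting u = h(s) collapses the integral.
A general antiderivative is -sqrt(2*s**2 + 1/3) + C.
The condition gives C = -5*sqrt(3)/3 - 1 - (-5*sqrt(3)/3) = -1.
So G(s) = sqrt(3)*(-sqrt(6*s**2 + 1) - sqrt(3))/3.
Check: d/ds[sqrt(3)*(-sqrt(6*s**2 + 1) - sqrt(3))/3] = -2*sqrt(3)*s/sqrt(6*s**2 + 1) = G'(s).

G(s) = sqrt(3)*(-sqrt(6*s**2 + 1) - sqrt(3))/3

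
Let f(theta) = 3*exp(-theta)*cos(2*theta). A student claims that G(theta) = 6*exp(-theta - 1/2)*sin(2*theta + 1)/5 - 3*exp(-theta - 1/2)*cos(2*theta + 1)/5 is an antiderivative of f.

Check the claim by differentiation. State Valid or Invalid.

d/dtheta[G] = 3*exp(-1/2)*exp(-theta)*cos(2*theta + 1)
d/dtheta[G] - f(theta) = (-3*exp(1/2)*cos(2*theta) + 3*cos(2*theta + 1))*exp(-1/2)*exp(-theta) != 0.

Invalid: d/dtheta[G] - f = (-3*exp(1/2)*cos(2*theta) + 3*cos(2*theta + 1))*exp(-1/2)*exp(-theta), which is not 0.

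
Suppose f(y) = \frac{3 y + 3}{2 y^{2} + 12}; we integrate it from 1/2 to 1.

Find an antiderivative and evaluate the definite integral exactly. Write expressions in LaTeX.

Antiderivative: F(y) = \frac{3 \log{\left(y^{2} + 6 \right)} + \sqrt{6} \operatorname{atan}{\left(\frac{\sqrt{6} y}{6} \right)}}{4}; value = - \frac{3 \log{\left(\frac{25}{4} \right)}}{4} - \frac{\sqrt{6} \operatorname{atan}{\left(\frac{\sqrt{6}}{12} \right)}}{4} + \frac{\sqrt{6} \operatorname{atan}{\left(\frac{\sqrt{6}}{6} \right)}}{4} + \frac{3 \log{\left(7 \right)}}{4}

A candidate is checked by its d/dy: the result must match f(y).
F(y) = \frac{3 \log{\left(y^{2} + 6 \right)} + \sqrt{6} \operatorname{atan}{\left(\frac{\sqrt{6} y}{6} \right)}}{4} is an antiderivative of f.
Check: d/dy[\frac{3 \log{\left(y^{2} + 6 \right)} + \sqrt{6} \operatorname{atan}{\left(\frac{\sqrt{6} y}{6} \right)}}{4}] = \frac{3 y + 3}{2 y^{2} + 12} = f(y).
F(1) = \frac{\sqrt{6} \operatorname{atan}{\left(\frac{\sqrt{6}}{6} \right)}}{4} + \frac{3 \log{\left(7 \right)}}{4}; F(1/2) = \frac{\sqrt{6} \operatorname{atan}{\left(\frac{\sqrt{6}}{12} \right)}}{4} + \frac{3 \log{\left(\frac{25}{4} \right)}}{4}.
Integral = F(1) - F(1/2) = - \frac{3 \log{\left(\frac{25}{4} \right)}}{4} - \frac{\sqrt{6} \operatorname{atan}{\left(\frac{\sqrt{6}}{12} \right)}}{4} + \frac{\sqrt{6} \operatorname{atan}{\left(\frac{\sqrt{6}}{6} \right)}}{4} + \frac{3 \log{\left(7 \right)}}{4}.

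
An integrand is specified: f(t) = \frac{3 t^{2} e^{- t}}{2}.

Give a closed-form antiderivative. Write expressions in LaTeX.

An antiderivative is F(t) = - \frac{3 t^{2} e^{- t}}{2} - 3 t e^{- t} - 3 e^{- t}.

f has the shape u'v + uv' for u = - \frac{3 t^{2}}{2} - 3 t - 3 and v = e^{- t} — it is the derivative of the product u*v.
Check: d/dt[- \frac{3 t^{2} e^{- t}}{2} - 3 t e^{- t} - 3 e^{- t}] = \frac{3 t^{2} e^{- t}}{2} = f(t).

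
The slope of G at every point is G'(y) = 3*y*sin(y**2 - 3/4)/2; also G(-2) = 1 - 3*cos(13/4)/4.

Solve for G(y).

G'(y) matches the chain-rule pattern g'(h)*h' with inner function h(y) = y**2 - 3/4; substituting u = h(y) collapses the integral.
A general antiderivative is -3*cos(y**2 - 3/4)/4 + C.
The condition gives C = 1 - 3*cos(13/4)/4 - (-3*cos(13/4)/4) = 1.
So G(y) = 1 - 3*cos(y**2 - 3/4)/4.
Check: d/dy[1 - 3*cos(y**2 - 3/4)/4] = 3*y*sin(y**2 - 3/4)/2 = G'(y).

G(y) = 1 - 3*cos(y**2 - 3/4)/4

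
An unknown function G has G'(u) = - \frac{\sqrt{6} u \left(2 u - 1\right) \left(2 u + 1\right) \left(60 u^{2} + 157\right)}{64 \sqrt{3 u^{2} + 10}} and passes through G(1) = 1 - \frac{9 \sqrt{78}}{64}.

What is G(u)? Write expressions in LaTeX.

G(u) = \frac{- \sqrt{6} \left(1 - 4 u^{2}\right)^{2} \sqrt{3 u^{2} + 10} + 64}{64}

Recognize the product-rule pattern: G'(u) = v'r + vr' with v = - \frac{3 \left(\frac{1}{4} - u^{2}\right)^{2}}{2}, r = \sqrt{\frac{u^{2}}{2} + \frac{5}{3}}, so integration by parts undoes it.
A general antiderivative is - \frac{3 \left(\frac{1}{4} - u^{2}\right)^{2} \sqrt{\frac{u^{2}}{2} + \frac{5}{3}}}{2} + C.
The condition gives C = 1 - \frac{9 \sqrt{78}}{64} - (- \frac{9 \sqrt{78}}{64}) = 1.
So G(u) = \frac{- \sqrt{6} \left(1 - 4 u^{2}\right)^{2} \sqrt{3 u^{2} + 10} + 64}{64}.
Check: d/du[\frac{- \sqrt{6} \left(1 - 4 u^{2}\right)^{2} \sqrt{3 u^{2} + 10} + 64}{64}] = \frac{- 240 \sqrt{6} u^{5} - 568 \sqrt{6} u^{3} + 157 \sqrt{6} u}{64 \sqrt{3 u^{2} + 10}}, which equals G'(u).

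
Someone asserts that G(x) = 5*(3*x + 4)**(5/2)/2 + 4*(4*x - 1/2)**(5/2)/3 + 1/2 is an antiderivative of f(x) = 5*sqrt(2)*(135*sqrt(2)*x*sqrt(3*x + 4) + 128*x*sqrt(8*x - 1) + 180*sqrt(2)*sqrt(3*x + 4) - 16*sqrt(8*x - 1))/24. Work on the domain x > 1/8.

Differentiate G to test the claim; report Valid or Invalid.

d/dx[G] = sqrt(2)*(675*sqrt(2)*x*sqrt(3*x + 4) + 640*x*sqrt(8*x - 1) + 900*sqrt(2)*sqrt(3*x + 4) - 80*sqrt(8*x - 1))/24
This equals f(x) exactly, so the claim holds.

Valid - the claim checks out under differentiation.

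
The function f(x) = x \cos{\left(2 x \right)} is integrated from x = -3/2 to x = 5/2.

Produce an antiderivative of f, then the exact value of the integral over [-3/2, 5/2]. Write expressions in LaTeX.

Antiderivative: F(x) = \frac{2 x \sin{\left(2 x \right)} + \cos{\left(2 x \right)}}{4}; value = \frac{5 \sin{\left(5 \right)}}{4} - \frac{3 \sin{\left(3 \right)}}{4} + \frac{\cos{\left(5 \right)}}{4} - \frac{\cos{\left(3 \right)}}{4}

Whatever form F(x) takes, F'(x) = f(x) is non-negotiable.
F(x) = \frac{2 x \sin{\left(2 x \right)} + \cos{\left(2 x \right)}}{4} is an antiderivative of f.
Check: d/dx[\frac{2 x \sin{\left(2 x \right)} + \cos{\left(2 x \right)}}{4}] = x \cos{\left(2 x \right)} = f(x).
F(5/2) = \frac{5 \sin{\left(5 \right)}}{4} + \frac{\cos{\left(5 \right)}}{4}; F(-3/2) = \frac{\cos{\left(3 \right)}}{4} + \frac{3 \sin{\left(3 \right)}}{4}.
Integral = F(5/2) - F(-3/2) = \frac{5 \sin{\left(5 \right)}}{4} - \frac{3 \sin{\left(3 \right)}}{4} + \frac{\cos{\left(5 \right)}}{4} - \frac{\cos{\left(3 \right)}}{4}.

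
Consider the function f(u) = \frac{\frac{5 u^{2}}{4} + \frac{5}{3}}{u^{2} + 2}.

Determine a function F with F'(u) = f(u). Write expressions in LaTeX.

A candidate is checked by its d/du: the result must match f(u).
Check: d/du[\frac{5 u}{4} - \frac{5 \sqrt{2} \operatorname{atan}{\left(\frac{\sqrt{2} u}{2} \right)}}{12}] = \frac{15 u^{2} + 20}{12 u^{2} + 24}, which equals f(u).

An antiderivative is F(u) = \frac{5 u}{4} - \frac{5 \sqrt{2} \operatorname{atan}{\left(\frac{\sqrt{2} u}{2} \right)}}{12}.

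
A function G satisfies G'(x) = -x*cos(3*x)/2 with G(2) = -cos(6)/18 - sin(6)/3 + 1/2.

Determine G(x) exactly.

G(x) = -x*sin(3*x)/6 - cos(3*x)/18 + 1/2

Since d/dx undoes antidifferentiation here, G(x) must give back the stated G'(x).
A general antiderivative is -x*sin(3*x)/6 - cos(3*x)/18 + C.
The condition gives C = -cos(6)/18 - sin(6)/3 + 1/2 - (-cos(6)/18 - sin(6)/3) = 1/2.
So G(x) = -x*sin(3*x)/6 - cos(3*x)/18 + 1/2.
Check: d/dx[-x*sin(3*x)/6 - cos(3*x)/18 + 1/2] = -x*cos(3*x)/2 = G'(x).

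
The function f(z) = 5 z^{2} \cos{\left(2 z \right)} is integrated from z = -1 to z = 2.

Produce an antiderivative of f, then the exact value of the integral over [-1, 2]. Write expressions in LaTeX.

Whatever form F(z) takes, F'(z) = f(z) is non-negotiable.
F(z) = \frac{5 z^{2} \sin{\left(2 z \right)}}{2} + \frac{5 z \cos{\left(2 z \right)}}{2} - \frac{5 \sin{\left(2 z \right)}}{4} is an antiderivative of f.
Check: d/dz[\frac{5 z^{2} \sin{\left(2 z \right)}}{2} + \frac{5 z \cos{\left(2 z \right)}}{2} - \frac{5 \sin{\left(2 z \right)}}{4}] = 5 z^{2} \cos{\left(2 z \right)} = f(z).
F(2) = \frac{35 \sin{\left(4 \right)}}{4} + 5 \cos{\left(4 \right)}; F(-1) = - \frac{5 \sin{\left(2 \right)}}{4} - \frac{5 \cos{\left(2 \right)}}{2}.
Integral = F(2) - F(-1) = \frac{35 \sin{\left(4 \right)}}{4} + 5 \cos{\left(4 \right)} + \frac{5 \cos{\left(2 \right)}}{2} + \frac{5 \sin{\left(2 \right)}}{4}.

Antiderivative: F(z) = \frac{5 z^{2} \sin{\left(2 z \right)}}{2} + \frac{5 z \cos{\left(2 z \right)}}{2} - \frac{5 \sin{\left(2 z \right)}}{4}; value = \frac{35 \sin{\left(4 \right)}}{4} + 5 \cos{\left(4 \right)} + \frac{5 \cos{\left(2 \right)}}{2} + \frac{5 \sin{\left(2 \right)}}{4}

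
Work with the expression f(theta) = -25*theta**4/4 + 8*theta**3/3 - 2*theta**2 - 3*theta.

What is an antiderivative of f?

The integrand splits into summands that can be handled one at a time.
Check: d/dtheta[(-15*theta**5 + 8*theta**4 - 8*theta**3 - 18*theta**2 + 48)/12] = -25*theta**4/4 + 8*theta**3/3 - 2*theta**2 - 3*theta = f(theta).

An antiderivative is F(theta) = (-15*theta**5 + 8*theta**4 - 8*theta**3 - 18*theta**2 + 48)/12.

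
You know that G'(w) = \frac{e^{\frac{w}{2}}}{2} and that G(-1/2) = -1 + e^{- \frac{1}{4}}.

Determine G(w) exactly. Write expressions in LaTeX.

G(w) = e^{\frac{w}{2}} - 1

Differentiate the proposed G(w) back; it has to land on the given G'(w).
A general antiderivative is e^{\frac{w}{2}} + C.
The condition gives C = -1 + e^{- \frac{1}{4}} - (e^{- \frac{1}{4}}) = -1.
So G(w) = e^{\frac{w}{2}} - 1.
Check: d/dw[e^{\frac{w}{2}} - 1] = \frac{e^{\frac{w}{2}}}{2} = G'(w).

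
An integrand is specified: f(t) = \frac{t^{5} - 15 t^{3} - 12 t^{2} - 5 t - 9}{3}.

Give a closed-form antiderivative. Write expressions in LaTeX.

An antiderivative is F(t) = \frac{t^{6}}{18} - \frac{5 t^{4}}{4} - \frac{4 t^{3}}{3} - \frac{5 t^{2}}{6} - 3 t.

Check any antiderivative F(t) by computing F'(t) and comparing it with f(t).
Check: d/dt[\frac{t^{6}}{18} - \frac{5 t^{4}}{4} - \frac{4 t^{3}}{3} - \frac{5 t^{2}}{6} - 3 t] = \frac{t^{5}}{3} - 5 t^{3} - 4 t^{2} - \frac{5 t}{3} - 3, which equals f(t).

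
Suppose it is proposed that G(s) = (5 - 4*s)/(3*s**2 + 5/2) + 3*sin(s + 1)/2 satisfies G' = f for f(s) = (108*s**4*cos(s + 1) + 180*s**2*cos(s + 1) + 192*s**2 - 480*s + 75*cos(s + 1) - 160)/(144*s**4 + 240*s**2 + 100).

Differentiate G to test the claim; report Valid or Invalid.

d/ds[G] = (108*s**4*cos(s + 1) + 180*s**2*cos(s + 1) + 96*s**2 - 240*s + 75*cos(s + 1) - 80)/(72*s**4 + 120*s**2 + 50)
d/ds[G] - f(s) = 3*cos(s + 1)/4 != 0.

Invalid: d/ds[G] - f = 3*cos(s + 1)/4, which is not 0.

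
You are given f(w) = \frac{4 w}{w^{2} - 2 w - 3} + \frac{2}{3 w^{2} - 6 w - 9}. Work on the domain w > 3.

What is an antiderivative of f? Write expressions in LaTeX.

An antiderivative is F(w) = \frac{19 \log{\left(w - 3 \right)} + 5 \log{\left(w + 1 \right)}}{6}.

Factor the denominator (3 \left(w - 3\right) \left(w + 1\right)) and decompose: f = \frac{5}{6 \left(w + 1\right)} + \frac{19}{6 \left(w - 3\right)}; each piece integrates to a log, atan, or power term.
Check: d/dw[\frac{19 \log{\left(w - 3 \right)} + 5 \log{\left(w + 1 \right)}}{6}] = \frac{12 w + 2}{3 w^{2} - 6 w - 9}, which equals f(w).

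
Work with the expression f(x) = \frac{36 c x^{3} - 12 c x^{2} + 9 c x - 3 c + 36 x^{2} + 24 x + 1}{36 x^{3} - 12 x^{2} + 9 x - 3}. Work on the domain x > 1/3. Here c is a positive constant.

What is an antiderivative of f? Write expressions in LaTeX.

For F(x) to be correct the identity F'(x) - f(x) = 0 must hold.
Check: d/dx[c x + \log{\left(3 x - 1 \right)} + \frac{4 \operatorname{atan}{\left(2 x \right)}}{3}] = \frac{36 c x^{3} - 12 c x^{2} + 9 c x - 3 c + 36 x^{2} + 24 x + 1}{36 x^{3} - 12 x^{2} + 9 x - 3} = f(x).

An antiderivative is F(x) = c x + \log{\left(3 x - 1 \right)} + \frac{4 \operatorname{atan}{\left(2 x \right)}}{3}.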